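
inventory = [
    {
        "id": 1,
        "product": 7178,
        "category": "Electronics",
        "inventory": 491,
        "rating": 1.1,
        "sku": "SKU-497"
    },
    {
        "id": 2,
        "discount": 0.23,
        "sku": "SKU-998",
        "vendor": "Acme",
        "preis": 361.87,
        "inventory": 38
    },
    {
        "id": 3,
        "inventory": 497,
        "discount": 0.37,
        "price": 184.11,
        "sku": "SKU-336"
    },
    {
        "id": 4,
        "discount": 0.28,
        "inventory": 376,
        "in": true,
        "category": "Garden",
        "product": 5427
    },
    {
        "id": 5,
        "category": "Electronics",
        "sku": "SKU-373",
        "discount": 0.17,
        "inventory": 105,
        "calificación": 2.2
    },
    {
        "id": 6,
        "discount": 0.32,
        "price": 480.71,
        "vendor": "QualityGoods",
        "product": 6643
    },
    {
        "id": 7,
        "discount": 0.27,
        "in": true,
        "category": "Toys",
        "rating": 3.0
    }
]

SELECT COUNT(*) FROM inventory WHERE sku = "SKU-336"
1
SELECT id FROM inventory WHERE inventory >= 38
[1, 2, 3, 4, 5]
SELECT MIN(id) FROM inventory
1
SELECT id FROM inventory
[1, 2, 3, 4, 5, 6, 7]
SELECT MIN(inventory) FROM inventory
38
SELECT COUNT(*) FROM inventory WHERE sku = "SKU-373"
1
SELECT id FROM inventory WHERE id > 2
[3, 4, 5, 6, 7]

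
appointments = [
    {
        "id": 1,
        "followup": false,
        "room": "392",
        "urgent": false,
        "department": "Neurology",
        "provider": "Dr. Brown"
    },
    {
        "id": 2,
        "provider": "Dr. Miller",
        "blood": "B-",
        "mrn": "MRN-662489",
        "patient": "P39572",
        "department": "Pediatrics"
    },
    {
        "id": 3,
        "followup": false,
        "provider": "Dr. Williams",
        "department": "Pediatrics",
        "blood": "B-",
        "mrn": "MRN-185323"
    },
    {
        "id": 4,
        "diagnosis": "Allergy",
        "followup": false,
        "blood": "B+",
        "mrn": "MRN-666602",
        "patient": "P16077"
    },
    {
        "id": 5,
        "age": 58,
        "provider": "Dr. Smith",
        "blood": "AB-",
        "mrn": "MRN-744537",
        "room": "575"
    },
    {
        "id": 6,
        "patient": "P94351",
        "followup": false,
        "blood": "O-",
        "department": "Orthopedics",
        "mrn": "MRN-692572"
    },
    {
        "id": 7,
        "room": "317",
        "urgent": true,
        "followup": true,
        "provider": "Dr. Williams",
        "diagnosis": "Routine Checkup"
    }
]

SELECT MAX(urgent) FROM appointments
True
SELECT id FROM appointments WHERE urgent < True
[1]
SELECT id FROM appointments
[1, 2, 3, 4, 5, 6, 7]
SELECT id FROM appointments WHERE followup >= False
[1, 3, 4, 6, 7]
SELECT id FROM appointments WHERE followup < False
[]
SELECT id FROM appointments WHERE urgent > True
[]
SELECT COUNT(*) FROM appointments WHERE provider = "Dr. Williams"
2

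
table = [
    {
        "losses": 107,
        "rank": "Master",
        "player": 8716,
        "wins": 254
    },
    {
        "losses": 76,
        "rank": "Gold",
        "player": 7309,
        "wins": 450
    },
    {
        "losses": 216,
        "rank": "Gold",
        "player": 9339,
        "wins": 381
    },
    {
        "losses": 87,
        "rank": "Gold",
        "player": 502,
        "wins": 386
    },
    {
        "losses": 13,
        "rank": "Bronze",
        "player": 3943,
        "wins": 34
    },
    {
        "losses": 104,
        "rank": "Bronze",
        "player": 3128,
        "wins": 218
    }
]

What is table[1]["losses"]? 76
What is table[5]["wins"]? 218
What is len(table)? 6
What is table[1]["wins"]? 450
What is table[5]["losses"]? 104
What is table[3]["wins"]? 386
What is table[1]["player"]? 7309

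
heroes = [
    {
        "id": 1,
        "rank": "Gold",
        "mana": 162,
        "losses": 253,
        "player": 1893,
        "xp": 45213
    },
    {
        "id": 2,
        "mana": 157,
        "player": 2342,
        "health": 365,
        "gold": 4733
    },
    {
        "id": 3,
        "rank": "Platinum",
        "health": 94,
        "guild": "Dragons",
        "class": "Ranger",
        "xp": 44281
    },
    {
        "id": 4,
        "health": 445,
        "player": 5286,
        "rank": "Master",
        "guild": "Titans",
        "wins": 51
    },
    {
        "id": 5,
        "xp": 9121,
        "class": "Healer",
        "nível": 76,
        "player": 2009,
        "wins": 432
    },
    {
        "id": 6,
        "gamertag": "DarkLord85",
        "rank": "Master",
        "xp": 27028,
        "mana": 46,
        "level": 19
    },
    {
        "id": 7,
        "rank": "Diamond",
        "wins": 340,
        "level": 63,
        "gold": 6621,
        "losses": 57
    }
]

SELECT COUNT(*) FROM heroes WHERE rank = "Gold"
1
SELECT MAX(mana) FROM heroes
162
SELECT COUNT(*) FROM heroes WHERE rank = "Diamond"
1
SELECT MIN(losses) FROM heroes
57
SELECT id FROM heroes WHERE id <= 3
[1, 2, 3]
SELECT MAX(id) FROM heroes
7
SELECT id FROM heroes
[1, 2, 3, 4, 5, 6, 7]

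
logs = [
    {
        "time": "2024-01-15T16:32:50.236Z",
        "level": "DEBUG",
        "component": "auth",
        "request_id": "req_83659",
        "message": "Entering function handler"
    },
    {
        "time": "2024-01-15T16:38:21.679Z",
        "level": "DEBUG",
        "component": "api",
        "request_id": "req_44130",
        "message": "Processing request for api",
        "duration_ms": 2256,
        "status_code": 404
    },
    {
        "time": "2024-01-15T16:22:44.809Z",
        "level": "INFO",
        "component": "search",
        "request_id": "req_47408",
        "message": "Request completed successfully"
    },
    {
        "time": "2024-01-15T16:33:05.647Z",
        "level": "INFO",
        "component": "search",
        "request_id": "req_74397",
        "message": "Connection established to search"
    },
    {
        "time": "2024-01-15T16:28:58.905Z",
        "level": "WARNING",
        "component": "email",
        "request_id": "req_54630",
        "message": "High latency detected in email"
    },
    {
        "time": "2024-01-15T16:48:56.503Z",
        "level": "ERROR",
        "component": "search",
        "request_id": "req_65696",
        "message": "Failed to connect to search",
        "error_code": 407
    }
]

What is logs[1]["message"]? "Processing request for api"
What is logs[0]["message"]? "Entering function handler"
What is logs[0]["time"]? "2024-01-15T16:32:50.236Z"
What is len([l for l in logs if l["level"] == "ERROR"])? 1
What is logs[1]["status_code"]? 404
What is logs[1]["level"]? "DEBUG"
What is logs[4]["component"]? "email"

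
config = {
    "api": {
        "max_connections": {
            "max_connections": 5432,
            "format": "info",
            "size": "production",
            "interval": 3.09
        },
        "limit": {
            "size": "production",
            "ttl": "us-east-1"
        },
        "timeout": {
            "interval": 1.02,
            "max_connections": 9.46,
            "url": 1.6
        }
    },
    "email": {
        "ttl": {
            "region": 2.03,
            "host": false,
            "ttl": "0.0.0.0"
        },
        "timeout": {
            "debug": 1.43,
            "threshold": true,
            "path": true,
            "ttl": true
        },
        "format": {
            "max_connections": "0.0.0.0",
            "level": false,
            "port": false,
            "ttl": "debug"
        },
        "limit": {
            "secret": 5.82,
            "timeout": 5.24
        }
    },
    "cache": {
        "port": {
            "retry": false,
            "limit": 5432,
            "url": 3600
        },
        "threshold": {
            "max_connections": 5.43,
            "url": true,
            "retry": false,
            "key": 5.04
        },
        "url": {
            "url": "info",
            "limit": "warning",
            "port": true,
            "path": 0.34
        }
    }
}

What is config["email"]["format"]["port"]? False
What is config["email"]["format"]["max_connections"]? "0.0.0.0"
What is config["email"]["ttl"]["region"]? 2.03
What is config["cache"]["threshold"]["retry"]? False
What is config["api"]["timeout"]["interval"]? 1.02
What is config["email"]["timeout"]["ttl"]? True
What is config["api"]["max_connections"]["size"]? "production"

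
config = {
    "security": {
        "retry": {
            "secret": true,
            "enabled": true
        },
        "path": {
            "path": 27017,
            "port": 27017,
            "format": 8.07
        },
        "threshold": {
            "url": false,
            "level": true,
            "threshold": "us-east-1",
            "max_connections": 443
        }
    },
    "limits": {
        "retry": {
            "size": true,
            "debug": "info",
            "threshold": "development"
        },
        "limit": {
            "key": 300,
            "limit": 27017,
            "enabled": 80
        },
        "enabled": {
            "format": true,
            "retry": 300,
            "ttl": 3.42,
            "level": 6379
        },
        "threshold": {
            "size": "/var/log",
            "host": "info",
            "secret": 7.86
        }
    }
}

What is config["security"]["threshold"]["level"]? True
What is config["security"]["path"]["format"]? 8.07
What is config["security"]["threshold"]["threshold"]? "us-east-1"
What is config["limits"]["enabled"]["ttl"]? 3.42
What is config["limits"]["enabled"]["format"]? True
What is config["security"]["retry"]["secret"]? True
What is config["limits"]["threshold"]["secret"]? 7.86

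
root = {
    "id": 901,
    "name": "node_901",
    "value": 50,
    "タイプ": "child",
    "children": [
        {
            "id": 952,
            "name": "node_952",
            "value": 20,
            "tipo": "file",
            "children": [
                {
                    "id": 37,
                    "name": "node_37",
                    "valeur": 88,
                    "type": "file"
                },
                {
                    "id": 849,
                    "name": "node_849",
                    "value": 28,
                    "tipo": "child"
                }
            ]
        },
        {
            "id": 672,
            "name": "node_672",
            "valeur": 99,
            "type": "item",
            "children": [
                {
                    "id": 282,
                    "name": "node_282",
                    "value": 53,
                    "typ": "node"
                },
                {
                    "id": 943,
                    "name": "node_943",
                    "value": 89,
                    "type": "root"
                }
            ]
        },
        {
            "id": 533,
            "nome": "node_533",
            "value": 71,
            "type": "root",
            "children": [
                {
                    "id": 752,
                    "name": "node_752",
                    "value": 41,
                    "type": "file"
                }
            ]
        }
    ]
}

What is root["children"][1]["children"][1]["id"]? 943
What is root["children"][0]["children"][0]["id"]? 37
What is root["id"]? 901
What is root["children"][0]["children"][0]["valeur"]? 88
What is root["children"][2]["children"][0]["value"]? 41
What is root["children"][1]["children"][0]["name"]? "node_282"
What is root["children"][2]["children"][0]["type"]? "file"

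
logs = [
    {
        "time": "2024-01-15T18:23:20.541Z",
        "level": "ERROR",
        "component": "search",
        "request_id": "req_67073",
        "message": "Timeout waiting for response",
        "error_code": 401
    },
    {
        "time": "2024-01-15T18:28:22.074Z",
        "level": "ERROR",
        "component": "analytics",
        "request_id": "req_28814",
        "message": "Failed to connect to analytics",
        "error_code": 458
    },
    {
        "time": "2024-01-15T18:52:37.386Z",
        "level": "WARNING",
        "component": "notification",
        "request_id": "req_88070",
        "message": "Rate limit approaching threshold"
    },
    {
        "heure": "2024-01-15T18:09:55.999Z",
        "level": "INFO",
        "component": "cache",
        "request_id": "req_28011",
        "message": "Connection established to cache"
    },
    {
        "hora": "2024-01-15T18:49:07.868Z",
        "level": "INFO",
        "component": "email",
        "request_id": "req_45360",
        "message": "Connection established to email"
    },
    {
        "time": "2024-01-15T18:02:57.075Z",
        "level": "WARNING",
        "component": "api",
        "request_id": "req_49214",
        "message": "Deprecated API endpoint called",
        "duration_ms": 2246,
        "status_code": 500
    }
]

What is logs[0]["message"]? "Timeout waiting for response"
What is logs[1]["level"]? "ERROR"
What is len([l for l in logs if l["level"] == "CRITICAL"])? 0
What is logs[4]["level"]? "INFO"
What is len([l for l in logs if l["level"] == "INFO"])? 2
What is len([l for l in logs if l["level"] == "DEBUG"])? 0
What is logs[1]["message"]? "Failed to connect to analytics"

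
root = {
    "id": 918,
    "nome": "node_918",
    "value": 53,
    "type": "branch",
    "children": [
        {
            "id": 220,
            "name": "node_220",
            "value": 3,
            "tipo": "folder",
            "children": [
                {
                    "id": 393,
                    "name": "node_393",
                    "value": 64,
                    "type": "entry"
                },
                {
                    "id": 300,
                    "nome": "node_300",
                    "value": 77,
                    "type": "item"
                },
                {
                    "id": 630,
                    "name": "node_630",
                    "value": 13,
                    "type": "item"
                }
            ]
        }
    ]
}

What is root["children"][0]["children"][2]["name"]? "node_630"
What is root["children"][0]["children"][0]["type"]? "entry"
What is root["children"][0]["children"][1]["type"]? "item"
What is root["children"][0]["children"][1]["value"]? 77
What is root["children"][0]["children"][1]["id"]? 300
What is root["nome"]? "node_918"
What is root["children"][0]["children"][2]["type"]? "item"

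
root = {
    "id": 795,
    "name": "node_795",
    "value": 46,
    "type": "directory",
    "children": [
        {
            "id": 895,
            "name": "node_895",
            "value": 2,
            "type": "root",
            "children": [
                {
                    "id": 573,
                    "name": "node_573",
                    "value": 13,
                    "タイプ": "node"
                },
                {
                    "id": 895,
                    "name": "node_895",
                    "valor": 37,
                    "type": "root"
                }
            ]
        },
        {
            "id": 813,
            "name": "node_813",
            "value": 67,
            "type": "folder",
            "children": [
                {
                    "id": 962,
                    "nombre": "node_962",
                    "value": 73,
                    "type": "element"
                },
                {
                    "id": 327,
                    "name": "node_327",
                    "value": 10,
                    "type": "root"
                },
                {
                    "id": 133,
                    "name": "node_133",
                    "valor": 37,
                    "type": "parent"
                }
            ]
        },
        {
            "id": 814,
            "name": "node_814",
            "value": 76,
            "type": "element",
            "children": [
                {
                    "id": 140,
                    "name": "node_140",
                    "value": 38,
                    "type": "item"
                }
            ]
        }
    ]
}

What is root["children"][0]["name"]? "node_895"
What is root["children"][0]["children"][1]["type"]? "root"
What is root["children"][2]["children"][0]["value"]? 38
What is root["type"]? "directory"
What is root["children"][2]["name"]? "node_814"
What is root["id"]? 795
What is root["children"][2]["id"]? 814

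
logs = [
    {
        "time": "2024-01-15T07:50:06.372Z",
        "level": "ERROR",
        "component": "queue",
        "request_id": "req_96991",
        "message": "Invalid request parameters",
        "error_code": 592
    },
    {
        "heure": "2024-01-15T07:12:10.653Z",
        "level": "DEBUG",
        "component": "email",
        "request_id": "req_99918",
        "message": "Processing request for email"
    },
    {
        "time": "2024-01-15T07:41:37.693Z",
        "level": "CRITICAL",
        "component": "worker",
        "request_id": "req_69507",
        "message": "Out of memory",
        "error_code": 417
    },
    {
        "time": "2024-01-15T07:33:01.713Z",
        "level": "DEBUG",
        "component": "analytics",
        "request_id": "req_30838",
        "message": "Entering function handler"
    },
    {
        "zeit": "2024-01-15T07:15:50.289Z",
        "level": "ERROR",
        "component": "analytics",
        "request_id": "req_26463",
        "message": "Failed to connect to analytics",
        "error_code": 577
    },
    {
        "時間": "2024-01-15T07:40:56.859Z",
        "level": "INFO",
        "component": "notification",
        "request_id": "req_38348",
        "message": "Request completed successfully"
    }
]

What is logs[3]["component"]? "analytics"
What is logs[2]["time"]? "2024-01-15T07:41:37.693Z"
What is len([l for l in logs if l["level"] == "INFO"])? 1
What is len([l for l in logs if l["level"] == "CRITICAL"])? 1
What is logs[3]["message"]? "Entering function handler"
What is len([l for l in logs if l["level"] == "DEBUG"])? 2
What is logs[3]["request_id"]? "req_30838"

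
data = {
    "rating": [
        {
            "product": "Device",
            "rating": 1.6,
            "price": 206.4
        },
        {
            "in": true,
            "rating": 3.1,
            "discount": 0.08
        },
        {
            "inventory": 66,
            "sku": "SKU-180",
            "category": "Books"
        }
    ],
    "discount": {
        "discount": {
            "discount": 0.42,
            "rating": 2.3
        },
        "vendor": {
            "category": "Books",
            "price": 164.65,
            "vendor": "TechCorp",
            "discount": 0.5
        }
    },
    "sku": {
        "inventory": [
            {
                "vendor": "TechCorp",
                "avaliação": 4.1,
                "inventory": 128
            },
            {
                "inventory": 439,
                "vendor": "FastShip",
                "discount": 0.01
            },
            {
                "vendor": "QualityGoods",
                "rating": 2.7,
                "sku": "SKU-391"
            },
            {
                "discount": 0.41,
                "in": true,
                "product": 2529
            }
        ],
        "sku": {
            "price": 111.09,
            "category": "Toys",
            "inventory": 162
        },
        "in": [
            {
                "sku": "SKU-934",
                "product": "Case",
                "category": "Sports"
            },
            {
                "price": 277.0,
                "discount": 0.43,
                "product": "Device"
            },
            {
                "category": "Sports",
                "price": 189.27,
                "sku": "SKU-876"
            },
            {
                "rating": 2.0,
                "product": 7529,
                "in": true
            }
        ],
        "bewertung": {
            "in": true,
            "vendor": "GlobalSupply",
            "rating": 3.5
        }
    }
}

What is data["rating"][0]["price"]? 206.4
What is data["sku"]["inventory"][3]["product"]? 2529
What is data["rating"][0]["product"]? "Device"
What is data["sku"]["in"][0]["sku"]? "SKU-934"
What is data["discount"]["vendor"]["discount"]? 0.5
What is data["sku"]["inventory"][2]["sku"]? "SKU-391"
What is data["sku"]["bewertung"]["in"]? True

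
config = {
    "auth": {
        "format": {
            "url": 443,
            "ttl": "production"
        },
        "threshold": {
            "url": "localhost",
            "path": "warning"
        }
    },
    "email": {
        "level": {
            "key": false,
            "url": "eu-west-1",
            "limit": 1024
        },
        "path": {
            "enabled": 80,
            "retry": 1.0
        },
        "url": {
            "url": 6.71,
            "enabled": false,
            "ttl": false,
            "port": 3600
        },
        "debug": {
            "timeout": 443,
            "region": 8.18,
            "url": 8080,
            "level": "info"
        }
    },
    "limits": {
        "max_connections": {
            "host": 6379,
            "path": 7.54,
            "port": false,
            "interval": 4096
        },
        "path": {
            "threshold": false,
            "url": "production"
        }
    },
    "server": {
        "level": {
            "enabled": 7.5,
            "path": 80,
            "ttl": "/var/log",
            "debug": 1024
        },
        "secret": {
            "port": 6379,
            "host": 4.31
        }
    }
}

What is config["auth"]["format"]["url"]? 443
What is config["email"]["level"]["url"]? "eu-west-1"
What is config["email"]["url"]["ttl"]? False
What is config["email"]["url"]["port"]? 3600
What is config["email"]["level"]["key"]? False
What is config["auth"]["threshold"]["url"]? "localhost"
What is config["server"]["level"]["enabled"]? 7.5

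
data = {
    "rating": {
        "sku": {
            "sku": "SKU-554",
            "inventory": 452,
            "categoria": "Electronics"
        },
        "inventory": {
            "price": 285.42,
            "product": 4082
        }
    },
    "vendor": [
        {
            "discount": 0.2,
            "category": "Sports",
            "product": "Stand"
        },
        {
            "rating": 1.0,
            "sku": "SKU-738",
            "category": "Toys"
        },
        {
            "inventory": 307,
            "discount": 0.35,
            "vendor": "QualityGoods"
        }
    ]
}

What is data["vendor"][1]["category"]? "Toys"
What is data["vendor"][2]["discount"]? 0.35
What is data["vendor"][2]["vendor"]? "QualityGoods"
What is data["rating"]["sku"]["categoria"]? "Electronics"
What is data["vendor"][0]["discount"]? 0.2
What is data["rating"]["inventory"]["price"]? 285.42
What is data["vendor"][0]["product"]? "Stand"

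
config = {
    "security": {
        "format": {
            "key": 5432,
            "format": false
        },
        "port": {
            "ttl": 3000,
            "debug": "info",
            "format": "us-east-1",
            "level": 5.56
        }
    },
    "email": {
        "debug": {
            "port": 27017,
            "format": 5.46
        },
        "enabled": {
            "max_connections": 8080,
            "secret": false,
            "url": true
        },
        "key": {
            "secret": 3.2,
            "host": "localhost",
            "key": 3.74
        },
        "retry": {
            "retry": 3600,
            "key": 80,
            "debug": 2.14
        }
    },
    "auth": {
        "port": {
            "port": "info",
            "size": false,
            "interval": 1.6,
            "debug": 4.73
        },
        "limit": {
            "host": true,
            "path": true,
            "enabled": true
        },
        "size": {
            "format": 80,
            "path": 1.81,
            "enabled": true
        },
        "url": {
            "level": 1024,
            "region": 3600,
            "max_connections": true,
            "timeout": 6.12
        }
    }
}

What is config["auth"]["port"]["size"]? False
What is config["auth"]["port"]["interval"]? 1.6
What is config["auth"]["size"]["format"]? 80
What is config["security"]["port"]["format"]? "us-east-1"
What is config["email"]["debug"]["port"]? 27017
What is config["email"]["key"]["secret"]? 3.2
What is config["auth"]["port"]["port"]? "info"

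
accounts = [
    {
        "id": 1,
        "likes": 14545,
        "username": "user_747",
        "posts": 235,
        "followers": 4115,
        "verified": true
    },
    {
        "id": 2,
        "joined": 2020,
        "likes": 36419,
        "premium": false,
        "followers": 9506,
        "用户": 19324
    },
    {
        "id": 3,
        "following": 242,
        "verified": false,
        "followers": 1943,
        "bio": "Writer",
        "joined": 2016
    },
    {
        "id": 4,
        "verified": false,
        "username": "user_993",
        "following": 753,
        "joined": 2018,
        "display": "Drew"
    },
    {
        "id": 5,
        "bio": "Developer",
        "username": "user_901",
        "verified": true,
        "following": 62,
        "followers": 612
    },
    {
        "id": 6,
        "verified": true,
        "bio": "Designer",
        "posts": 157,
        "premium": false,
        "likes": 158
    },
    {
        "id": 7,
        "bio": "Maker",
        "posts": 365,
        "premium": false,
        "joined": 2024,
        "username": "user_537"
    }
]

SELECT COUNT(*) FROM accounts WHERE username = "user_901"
1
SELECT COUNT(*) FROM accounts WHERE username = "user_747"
1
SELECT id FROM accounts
[1, 2, 3, 4, 5, 6, 7]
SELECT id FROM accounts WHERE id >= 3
[3, 4, 5, 6, 7]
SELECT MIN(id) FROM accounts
1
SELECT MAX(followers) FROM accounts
9506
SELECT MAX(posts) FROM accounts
365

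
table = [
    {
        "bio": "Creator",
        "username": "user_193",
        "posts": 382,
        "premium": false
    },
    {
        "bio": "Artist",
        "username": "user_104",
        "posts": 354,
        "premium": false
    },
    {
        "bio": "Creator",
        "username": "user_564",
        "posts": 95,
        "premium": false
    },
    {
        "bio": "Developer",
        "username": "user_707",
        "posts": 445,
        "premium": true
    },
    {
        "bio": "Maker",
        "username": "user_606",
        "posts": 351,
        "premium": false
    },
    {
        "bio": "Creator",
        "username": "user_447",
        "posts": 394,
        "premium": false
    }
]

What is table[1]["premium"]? False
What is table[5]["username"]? "user_447"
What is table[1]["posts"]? 354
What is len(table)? 6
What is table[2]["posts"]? 95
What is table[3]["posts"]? 445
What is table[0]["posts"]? 382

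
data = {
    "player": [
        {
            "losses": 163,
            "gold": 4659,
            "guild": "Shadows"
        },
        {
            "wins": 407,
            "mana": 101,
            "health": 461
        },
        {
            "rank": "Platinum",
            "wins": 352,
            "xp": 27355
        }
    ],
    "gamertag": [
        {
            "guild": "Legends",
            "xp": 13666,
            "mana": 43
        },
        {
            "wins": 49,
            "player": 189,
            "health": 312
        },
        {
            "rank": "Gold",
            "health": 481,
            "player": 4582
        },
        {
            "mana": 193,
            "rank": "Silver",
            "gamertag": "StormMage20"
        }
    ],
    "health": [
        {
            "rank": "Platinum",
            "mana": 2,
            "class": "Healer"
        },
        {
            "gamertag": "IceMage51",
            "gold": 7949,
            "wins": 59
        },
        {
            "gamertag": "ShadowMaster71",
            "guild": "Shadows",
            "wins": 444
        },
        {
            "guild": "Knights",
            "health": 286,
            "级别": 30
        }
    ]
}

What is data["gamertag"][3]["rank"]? "Silver"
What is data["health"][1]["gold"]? 7949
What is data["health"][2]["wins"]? 444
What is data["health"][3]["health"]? 286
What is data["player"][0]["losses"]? 163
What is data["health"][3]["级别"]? 30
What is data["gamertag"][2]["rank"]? "Gold"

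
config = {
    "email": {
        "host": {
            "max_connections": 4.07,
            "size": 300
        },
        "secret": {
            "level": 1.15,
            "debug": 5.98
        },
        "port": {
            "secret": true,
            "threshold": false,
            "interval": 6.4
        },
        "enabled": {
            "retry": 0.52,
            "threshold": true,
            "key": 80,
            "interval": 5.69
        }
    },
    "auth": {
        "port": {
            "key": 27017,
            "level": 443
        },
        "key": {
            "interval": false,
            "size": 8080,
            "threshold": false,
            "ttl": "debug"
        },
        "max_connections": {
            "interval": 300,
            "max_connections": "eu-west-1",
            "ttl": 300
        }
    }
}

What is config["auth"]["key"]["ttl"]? "debug"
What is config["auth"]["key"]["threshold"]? False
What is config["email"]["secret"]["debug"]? 5.98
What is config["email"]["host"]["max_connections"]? 4.07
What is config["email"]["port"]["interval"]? 6.4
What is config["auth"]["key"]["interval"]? False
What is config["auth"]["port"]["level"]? 443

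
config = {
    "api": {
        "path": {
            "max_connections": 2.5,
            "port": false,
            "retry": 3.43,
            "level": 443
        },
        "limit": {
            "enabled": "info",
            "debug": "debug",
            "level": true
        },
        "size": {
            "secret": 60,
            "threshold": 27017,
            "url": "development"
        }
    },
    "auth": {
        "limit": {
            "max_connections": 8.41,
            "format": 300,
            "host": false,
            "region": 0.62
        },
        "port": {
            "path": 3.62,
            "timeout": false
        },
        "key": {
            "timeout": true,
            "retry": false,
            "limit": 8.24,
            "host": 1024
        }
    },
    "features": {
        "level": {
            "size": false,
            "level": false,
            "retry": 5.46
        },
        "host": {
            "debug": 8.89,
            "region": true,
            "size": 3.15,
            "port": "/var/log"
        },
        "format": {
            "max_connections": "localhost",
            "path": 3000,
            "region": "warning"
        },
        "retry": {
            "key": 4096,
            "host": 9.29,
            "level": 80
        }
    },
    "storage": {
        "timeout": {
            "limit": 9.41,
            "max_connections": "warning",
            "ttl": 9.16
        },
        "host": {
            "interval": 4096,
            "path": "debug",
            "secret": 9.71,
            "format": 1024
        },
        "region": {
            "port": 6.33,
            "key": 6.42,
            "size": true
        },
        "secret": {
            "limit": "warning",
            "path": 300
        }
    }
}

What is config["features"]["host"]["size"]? 3.15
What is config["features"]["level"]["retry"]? 5.46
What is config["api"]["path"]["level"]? 443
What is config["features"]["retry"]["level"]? 80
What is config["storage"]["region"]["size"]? True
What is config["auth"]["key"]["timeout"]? True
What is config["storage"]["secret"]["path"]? 300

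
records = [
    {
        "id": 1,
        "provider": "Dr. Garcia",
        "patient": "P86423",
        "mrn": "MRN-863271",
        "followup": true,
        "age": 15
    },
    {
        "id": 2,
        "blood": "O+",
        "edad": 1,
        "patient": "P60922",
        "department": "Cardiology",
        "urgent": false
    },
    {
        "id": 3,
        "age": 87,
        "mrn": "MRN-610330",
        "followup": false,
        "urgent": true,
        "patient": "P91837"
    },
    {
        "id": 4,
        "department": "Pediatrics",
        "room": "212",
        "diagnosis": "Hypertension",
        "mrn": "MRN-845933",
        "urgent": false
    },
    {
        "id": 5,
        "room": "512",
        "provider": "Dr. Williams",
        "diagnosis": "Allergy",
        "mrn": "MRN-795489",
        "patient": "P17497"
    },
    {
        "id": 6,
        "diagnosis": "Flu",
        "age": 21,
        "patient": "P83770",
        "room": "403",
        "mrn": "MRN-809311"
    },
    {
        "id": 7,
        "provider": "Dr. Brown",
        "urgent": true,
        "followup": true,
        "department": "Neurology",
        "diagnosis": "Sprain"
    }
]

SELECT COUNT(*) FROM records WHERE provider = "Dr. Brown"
1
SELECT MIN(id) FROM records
1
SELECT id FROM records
[1, 2, 3, 4, 5, 6, 7]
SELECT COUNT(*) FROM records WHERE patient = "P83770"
1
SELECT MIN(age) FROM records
15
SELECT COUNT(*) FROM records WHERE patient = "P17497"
1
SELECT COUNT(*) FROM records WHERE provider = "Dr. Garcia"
1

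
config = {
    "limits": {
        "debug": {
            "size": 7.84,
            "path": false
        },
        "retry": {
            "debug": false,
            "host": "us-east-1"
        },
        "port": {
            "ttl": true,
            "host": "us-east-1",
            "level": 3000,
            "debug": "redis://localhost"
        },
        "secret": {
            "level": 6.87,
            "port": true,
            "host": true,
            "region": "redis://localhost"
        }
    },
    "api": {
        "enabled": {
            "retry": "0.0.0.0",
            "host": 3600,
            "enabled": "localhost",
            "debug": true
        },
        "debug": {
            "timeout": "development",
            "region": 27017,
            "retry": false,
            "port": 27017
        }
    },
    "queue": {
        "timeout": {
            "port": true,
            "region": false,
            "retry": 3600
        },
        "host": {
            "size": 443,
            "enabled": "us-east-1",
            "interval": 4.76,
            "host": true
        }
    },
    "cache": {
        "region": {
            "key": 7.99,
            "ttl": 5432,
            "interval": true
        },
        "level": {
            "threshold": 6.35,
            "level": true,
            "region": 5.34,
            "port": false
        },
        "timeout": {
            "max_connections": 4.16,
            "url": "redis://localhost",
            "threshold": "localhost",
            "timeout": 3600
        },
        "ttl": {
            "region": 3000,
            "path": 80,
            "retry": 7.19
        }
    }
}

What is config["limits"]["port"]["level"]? 3000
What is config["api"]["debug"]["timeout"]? "development"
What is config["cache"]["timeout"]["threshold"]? "localhost"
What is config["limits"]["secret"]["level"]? 6.87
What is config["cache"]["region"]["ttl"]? 5432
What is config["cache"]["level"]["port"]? False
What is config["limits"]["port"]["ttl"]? True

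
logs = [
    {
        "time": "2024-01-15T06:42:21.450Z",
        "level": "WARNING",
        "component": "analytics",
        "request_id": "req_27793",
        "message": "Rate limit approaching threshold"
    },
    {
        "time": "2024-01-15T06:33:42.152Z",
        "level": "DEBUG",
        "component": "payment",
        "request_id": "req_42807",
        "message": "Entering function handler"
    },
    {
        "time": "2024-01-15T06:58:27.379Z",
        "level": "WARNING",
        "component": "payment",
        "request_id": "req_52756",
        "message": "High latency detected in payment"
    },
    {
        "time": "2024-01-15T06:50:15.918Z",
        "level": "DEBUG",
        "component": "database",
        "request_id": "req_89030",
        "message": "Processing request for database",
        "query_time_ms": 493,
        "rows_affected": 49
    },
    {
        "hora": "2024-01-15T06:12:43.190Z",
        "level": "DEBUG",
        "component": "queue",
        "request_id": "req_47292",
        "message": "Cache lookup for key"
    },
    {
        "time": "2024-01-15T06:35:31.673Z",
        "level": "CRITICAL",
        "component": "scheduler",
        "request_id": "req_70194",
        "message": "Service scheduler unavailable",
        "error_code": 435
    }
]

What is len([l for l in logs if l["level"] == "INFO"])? 0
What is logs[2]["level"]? "WARNING"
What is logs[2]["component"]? "payment"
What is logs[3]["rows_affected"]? 49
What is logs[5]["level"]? "CRITICAL"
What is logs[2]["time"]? "2024-01-15T06:58:27.379Z"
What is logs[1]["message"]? "Entering function handler"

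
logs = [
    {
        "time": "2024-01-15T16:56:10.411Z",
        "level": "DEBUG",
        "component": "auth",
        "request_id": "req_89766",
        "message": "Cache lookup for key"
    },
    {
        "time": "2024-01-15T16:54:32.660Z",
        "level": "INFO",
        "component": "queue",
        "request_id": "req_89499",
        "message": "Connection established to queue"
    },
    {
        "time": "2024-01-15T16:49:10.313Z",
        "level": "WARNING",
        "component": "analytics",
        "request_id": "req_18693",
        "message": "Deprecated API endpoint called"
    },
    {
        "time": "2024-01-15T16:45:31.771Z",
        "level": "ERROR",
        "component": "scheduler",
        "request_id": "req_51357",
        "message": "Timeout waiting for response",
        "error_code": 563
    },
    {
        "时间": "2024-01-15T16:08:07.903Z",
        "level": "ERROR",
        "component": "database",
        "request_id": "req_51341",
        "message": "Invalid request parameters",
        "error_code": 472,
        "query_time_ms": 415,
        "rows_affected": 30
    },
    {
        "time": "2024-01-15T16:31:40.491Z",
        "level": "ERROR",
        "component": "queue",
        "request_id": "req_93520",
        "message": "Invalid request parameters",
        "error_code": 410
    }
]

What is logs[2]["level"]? "WARNING"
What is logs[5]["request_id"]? "req_93520"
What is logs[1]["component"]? "queue"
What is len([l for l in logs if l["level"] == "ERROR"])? 3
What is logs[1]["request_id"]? "req_89499"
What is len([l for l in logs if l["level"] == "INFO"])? 1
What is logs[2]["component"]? "analytics"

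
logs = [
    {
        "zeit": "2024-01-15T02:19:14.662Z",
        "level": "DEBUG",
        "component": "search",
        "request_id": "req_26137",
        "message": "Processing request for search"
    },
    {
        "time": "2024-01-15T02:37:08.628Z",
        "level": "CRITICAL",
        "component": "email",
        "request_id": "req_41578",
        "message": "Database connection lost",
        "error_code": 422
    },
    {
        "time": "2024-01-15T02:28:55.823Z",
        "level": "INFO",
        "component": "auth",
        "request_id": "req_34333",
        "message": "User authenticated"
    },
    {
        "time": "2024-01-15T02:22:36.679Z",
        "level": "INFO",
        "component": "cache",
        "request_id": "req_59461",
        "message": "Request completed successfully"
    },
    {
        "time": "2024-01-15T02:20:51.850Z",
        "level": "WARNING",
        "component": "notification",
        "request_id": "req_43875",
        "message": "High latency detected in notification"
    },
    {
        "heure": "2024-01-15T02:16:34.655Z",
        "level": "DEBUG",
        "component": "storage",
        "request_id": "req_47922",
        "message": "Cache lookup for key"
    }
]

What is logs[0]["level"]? "DEBUG"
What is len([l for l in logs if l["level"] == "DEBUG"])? 2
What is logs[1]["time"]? "2024-01-15T02:37:08.628Z"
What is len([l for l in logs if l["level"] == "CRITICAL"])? 1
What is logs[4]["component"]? "notification"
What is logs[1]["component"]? "email"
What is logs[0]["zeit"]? "2024-01-15T02:19:14.662Z"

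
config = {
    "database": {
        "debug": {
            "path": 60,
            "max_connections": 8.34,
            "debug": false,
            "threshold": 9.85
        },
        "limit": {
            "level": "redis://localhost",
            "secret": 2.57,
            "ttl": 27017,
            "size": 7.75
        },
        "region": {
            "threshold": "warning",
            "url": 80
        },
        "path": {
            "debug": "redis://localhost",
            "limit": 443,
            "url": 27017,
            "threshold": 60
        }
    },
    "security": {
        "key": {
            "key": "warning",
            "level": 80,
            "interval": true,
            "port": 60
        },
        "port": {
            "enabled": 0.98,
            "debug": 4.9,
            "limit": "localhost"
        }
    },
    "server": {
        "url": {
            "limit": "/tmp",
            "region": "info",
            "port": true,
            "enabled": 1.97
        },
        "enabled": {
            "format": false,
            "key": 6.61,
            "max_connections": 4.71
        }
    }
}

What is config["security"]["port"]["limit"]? "localhost"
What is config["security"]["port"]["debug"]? 4.9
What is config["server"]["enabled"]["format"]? False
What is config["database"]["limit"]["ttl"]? 27017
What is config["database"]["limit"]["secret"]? 2.57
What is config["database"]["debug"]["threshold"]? 9.85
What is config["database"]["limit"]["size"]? 7.75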